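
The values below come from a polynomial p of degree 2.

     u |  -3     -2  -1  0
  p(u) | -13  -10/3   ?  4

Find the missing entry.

7/3

On equispaced nodes a degree-2 polynomial has vanishing third forward difference, so
  - p(-3) + 3·p(-2) - 3·p(-1) + p(0) = 0.
Substituting the known values and solving for p(-1):
  -3·p(-1) = -7
  p(-1) = 7/3.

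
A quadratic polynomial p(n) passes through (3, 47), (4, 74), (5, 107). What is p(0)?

Using the Lagrange interpolation formula with nodes 3, 4, 5:
  L_0(n) = (n - 4)(n - 5) / 2
  L_1(n) = (n - 3)(n - 5) / -1
  L_2(n) = (n - 3)(n - 4) / 2
Then p(n) = 47·L_0(n) + 74·L_1(n) + 107·L_2(n).
Expanding and collecting terms gives p(n) = 3n² + 6n + 2.
Evaluating at n = 0: p(0) = 2.

2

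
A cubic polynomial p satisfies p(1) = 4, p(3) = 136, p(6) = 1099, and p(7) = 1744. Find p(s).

p(s) = 5s^3 + s^2 - 3s + 1

Using the Lagrange interpolation formula with nodes 1, 3, 6, 7:
  L_0(s) = (s - 3)(s - 6)(s - 7) / -60
  L_1(s) = (s - 1)(s - 6)(s - 7) / 24
  L_2(s) = (s - 1)(s - 3)(s - 7) / -15
  L_3(s) = (s - 1)(s - 3)(s - 6) / 24
Then p(s) = 4·L_0(s) + 136·L_1(s) + 1099·L_2(s) + 1744·L_3(s).
Expanding and collecting terms gives p(s) = 5s^3 + s^2 - 3s + 1.
Check: p(1) = 4. ✓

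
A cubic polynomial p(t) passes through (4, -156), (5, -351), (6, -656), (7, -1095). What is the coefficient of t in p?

Write p(t) = at^3 + bt^2 + ct + d. Substituting each data point gives a linear system:
  64a + 16b + 4c + d = -156
  125a + 25b + 5c + d = -351
  216a + 36b + 6c + d = -656
  343a + 49b + 7c + d = -1095
Solving the system yields a = -4, b = 5, c = 4, d = 4.
So p(t) = -4t³ + 5t² + 4t + 4.
The coefficient of t is 4.

4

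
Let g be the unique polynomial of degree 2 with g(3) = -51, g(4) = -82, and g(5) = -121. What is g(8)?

-286

Using the Lagrange interpolation formula with nodes 3, 4, 5:
  L_0(t) = (t - 4)(t - 5) / 2
  L_1(t) = (t - 3)(t - 5) / -1
  L_2(t) = (t - 3)(t - 4) / 2
Then g(t) = -51·L_0(t) - 82·L_1(t) - 121·L_2(t).
Expanding and collecting terms gives g(t) = -4t^2 - 3t - 6.
Evaluating at t = 8: g(8) = -286.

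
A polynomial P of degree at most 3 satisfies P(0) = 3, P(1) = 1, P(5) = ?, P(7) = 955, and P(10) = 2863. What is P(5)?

The 4 known points determine the degree-3 polynomial uniquely.
Write P(s) = as^3 + bs^2 + cs + d. Substituting each data point gives a linear system:
  d = 3
  a + b + c + d = 1
  343a + 49b + 7c + d = 955
  1000a + 100b + 10c + d = 2863
Solving the system yields a = 3, b = -1, c = -4, d = 3.
So P(s) = 3s^3 - s^2 - 4s + 3.
Then P(5) = 333.

333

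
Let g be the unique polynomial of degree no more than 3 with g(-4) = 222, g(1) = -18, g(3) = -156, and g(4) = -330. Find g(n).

g(n) = -4n^3 - 3n^2 - 5n - 6

Write g(n) = an^3 + bn^2 + cn + d. Substituting each data point gives a linear system:
  -64a + 16b - 4c + d = 222
  a + b + c + d = -18
  27a + 9b + 3c + d = -156
  64a + 16b + 4c + d = -330
Solving the system yields a = -4, b = -3, c = -5, d = -6.
So g(n) = -4n³ - 3n² - 5n - 6.
Check: g(3) = -156. ✓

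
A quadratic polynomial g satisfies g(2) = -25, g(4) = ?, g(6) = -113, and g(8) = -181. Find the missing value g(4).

-61

On equispaced nodes a degree-2 polynomial has vanishing third forward difference, so
  - g(2) + 3·g(4) - 3·g(6) + g(8) = 0.
Substituting the known values and solving for g(4):
  3·g(4) = -183
  g(4) = -61.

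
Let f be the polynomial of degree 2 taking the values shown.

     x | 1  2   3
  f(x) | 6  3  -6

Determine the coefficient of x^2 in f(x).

Write f(x) = ax^2 + bx + c. Substituting each data point gives a linear system:
  a + b + c = 6
  4a + 2b + c = 3
  9a + 3b + c = -6
Solving the system yields a = -3, b = 6, c = 3.
So f(x) = -3x² + 6x + 3.
The leading coefficient is -3.

-3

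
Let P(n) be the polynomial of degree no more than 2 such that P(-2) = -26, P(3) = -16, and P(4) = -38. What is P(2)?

Using the Lagrange interpolation formula with nodes -2, 3, 4:
  L_0(n) = (n - 3)(n - 4) / 30
  L_1(n) = (n + 2)(n - 4) / -5
  L_2(n) = (n + 2)(n - 3) / 6
Then P(n) = -26·L_0(n) - 16·L_1(n) - 38·L_2(n).
Expanding and collecting terms gives P(n) = -4n^2 + 6n + 2.
Evaluating at n = 2: P(2) = -2.

-2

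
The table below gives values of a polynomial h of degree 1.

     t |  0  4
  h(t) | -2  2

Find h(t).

Write h(t) = at + b. Substituting each data point gives a linear system:
  b = -2
  4a + b = 2
Solving the system yields a = 1, b = -2.
So h(t) = t - 2.
Check: h(0) = -2. ✓

h(t) = t - 2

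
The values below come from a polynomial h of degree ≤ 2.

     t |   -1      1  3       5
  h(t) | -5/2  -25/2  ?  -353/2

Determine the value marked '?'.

On equispaced nodes a degree-2 polynomial has vanishing third forward difference, so
  - h(-1) + 3·h(1) - 3·h(3) + h(5) = 0.
Substituting the known values and solving for h(3):
  -3·h(3) = 423/2
  h(3) = -141/2.

-141/2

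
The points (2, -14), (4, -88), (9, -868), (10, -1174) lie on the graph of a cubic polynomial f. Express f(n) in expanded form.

Write f(n) = an^3 + bn^2 + cn + d. Substituting each data point gives a linear system:
  8a + 4b + 2c + d = -14
  64a + 16b + 4c + d = -88
  729a + 81b + 9c + d = -868
  1000a + 100b + 10c + d = -1174
Solving the system yields a = -1, b = -2, c = 3, d = -4.
So f(n) = -n³ - 2n² + 3n - 4.
Check: f(4) = -88. ✓

f(n) = -n^3 - 2n^2 + 3n - 4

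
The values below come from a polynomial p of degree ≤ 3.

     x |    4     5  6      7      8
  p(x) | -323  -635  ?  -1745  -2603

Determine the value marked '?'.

On equispaced nodes a degree-3 polynomial has vanishing fourth forward difference, so
  p(4) - 4·p(5) + 6·p(6) - 4·p(7) + p(8) = 0.
Substituting the known values and solving for p(6):
  6·p(6) = -6594
  p(6) = -1099.

-1099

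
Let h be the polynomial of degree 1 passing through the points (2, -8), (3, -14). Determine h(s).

Write h(s) = as + b. Substituting each data point gives a linear system:
  2a + b = -8
  3a + b = -14
Solving the system yields a = -6, b = 4.
So h(s) = -6s + 4.
Check: h(3) = -14. ✓

h(s) = -6s + 4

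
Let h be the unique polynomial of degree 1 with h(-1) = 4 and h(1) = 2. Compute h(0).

3

Using the Lagrange interpolation formula with nodes -1, 1:
  L_0(x) = (x - 1) / -2
  L_1(x) = (x + 1) / 2
Then h(x) = 4·L_0(x) + 2·L_1(x).
Expanding and collecting terms gives h(x) = -x + 3.
Evaluating at x = 0: h(0) = 3.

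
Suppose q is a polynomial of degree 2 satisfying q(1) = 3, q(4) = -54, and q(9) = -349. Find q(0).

Write q(x) = ax^2 + bx + c. Substituting each data point gives a linear system:
  a + b + c = 3
  16a + 4b + c = -54
  81a + 9b + c = -349
Solving the system yields a = -5, b = 6, c = 2.
So q(x) = -5x^2 + 6x + 2.
Then q(0) = 2.

2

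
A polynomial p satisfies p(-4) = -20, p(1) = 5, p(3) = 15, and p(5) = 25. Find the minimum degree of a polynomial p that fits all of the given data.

Divided differences on the nodes -4, 1, 3, 5:
  order 0: -20  5  15  25
  order 1: 5  5  5
  order 2: 0  0
  order 3: 0
The order-1 divided differences are all 5 (nonzero) and every higher order vanishes, so the data lies on a polynomial of degree exactly 1.

1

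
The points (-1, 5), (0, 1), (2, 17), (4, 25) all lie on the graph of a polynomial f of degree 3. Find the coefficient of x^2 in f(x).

Write f(x) = ax^3 + bx^2 + cx + d. Substituting each data point gives a linear system:
  -a + b - c + d = 5
  d = 1
  8a + 4b + 2c + d = 17
  64a + 16b + 4c + d = 25
Solving the system yields a = -1, b = 5, c = 2, d = 1.
So f(x) = -x³ + 5x² + 2x + 1.
The coefficient of x^2 is 5.

5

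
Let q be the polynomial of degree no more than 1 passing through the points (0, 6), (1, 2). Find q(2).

Write q(x) = ax + b. Substituting each data point gives a linear system:
  b = 6
  a + b = 2
Solving the system yields a = -4, b = 6.
So q(x) = -4x + 6.
Then q(2) = -2.

-2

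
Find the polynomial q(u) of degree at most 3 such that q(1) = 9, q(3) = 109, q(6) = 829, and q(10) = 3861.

q(u) = 4u^3 - 2u^2 + 6u + 1

Write q(u) = au^3 + bu^2 + cu + d. Substituting each data point gives a linear system:
  a + b + c + d = 9
  27a + 9b + 3c + d = 109
  216a + 36b + 6c + d = 829
  1000a + 100b + 10c + d = 3861
Solving the system yields a = 4, b = -2, c = 6, d = 1.
So q(u) = 4u^3 - 2u^2 + 6u + 1.
Check: q(3) = 109. ✓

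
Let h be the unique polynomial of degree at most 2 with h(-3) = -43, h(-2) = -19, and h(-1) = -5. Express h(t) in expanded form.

Write h(t) = at^2 + bt + c. Substituting each data point gives a linear system:
  9a - 3b + c = -43
  4a - 2b + c = -19
  a - b + c = -5
Solving the system yields a = -5, b = -1, c = -1.
So h(t) = -5t² - t - 1.
Check: h(-2) = -19. ✓

h(t) = -5t^2 - t - 1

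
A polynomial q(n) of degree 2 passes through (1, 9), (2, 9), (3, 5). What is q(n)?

Write q(n) = an^2 + bn + c. Substituting each data point gives a linear system:
  a + b + c = 9
  4a + 2b + c = 9
  9a + 3b + c = 5
Solving the system yields a = -2, b = 6, c = 5.
So q(n) = -2n² + 6n + 5.
Check: q(1) = 9. ✓

q(n) = -2n^2 + 6n + 5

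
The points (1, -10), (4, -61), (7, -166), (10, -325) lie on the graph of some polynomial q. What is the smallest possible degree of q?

2

Forward differences of the values at u = 1, 4, 7, 10:
  q  : -10  -61  -166  -325
  Δ  : -51  -105  -159
  Δ^2: -54  -54
  Δ^3: 0
The second differences are constant (-54) and nonzero, while all higher differences vanish, so the minimal degree is 2.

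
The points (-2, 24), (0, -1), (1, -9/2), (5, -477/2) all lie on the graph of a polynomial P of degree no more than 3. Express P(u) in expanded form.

Write P(u) = au^3 + bu^2 + cu + d. Substituting each data point gives a linear system:
  -8a + 4b - 2c + d = 24
  d = -1
  a + b + c + d = -9/2
  125a + 25b + 5c + d = -477/2
Solving the system yields a = -2, b = 1, c = -5/2, d = -1.
So P(u) = -2u^3 + u^2 - (5/2)u - 1.
Check: P(1) = -9/2. ✓

P(u) = -2u^3 + u^2 - (5/2)u - 1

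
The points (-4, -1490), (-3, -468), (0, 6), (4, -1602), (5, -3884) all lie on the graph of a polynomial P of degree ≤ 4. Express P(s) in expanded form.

Using the Lagrange interpolation formula with nodes -4, -3, 0, 4, 5:
  L_0(s) = (s + 3)s(s - 4)(s - 5) / 288
  L_1(s) = (s + 4)s(s - 4)(s - 5) / -168
  L_2(s) = (s + 4)(s + 3)(s - 4)(s - 5) / 240
  L_3(s) = (s + 4)(s + 3)s(s - 5) / -224
  L_4(s) = (s + 4)(s + 3)s(s - 4) / 360
Then P(s) = -1490·L_0(s) - 468·L_1(s) + 6·L_2(s) - 1602·L_3(s) - 3884·L_4(s).
Expanding and collecting terms gives P(s) = -6s⁴ - s³ - s² + 2s + 6.
Check: P(0) = 6. ✓

P(s) = -6s^4 - s^3 - s^2 + 2s + 6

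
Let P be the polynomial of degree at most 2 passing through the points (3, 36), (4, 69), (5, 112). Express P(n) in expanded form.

P(n) = 5n^2 - 2n - 3

Using the Lagrange interpolation formula with nodes 3, 4, 5:
  L_0(n) = (n - 4)(n - 5) / 2
  L_1(n) = (n - 3)(n - 5) / -1
  L_2(n) = (n - 3)(n - 4) / 2
Then P(n) = 36·L_0(n) + 69·L_1(n) + 112·L_2(n).
Expanding and collecting terms gives P(n) = 5n^2 - 2n - 3.
Check: P(4) = 69. ✓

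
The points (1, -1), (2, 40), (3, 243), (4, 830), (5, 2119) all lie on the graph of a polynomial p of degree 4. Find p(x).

Write p(x) = ax^4 + bx^3 + cx^2 + dx + e. Substituting each data point gives a linear system:
  a + b + c + d + e = -1
  16a + 8b + 4c + 2d + e = 40
  81a + 27b + 9c + 3d + e = 243
  256a + 64b + 16c + 4d + e = 830
  625a + 125b + 25c + 5d + e = 2119
Solving the system yields a = 4, b = -3, c = -1, d = 5, e = -6.
So p(x) = 4x⁴ - 3x³ - x² + 5x - 6.
Check: p(2) = 40. ✓

p(x) = 4x^4 - 3x^3 - x^2 + 5x - 6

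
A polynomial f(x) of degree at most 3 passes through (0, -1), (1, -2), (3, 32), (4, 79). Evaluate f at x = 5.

154

Using the Lagrange interpolation formula with nodes 0, 1, 3, 4:
  L_0(x) = (x - 1)(x - 3)(x - 4) / -12
  L_1(x) = x(x - 3)(x - 4) / 6
  L_2(x) = x(x - 1)(x - 4) / -6
  L_3(x) = x(x - 1)(x - 3) / 12
Then f(x) = -1·L_0(x) - 2·L_1(x) + 32·L_2(x) + 79·L_3(x).
Expanding and collecting terms gives f(x) = x^3 + 2x^2 - 4x - 1.
Evaluating at x = 5: f(5) = 154.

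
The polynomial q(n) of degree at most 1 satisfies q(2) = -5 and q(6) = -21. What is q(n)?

Write q(n) = an + b. Substituting each data point gives a linear system:
  2a + b = -5
  6a + b = -21
Solving the system yields a = -4, b = 3.
So q(n) = -4n + 3.
Check: q(6) = -21. ✓

q(n) = -4n + 3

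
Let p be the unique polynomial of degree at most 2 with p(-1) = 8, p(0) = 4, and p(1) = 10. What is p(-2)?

22

Using the Lagrange interpolation formula with nodes -1, 0, 1:
  L_0(s) = s(s - 1) / 2
  L_1(s) = (s + 1)(s - 1) / -1
  L_2(s) = (s + 1)s / 2
Then p(s) = 8·L_0(s) + 4·L_1(s) + 10·L_2(s).
Expanding and collecting terms gives p(s) = 5s^2 + s + 4.
Evaluating at s = -2: p(-2) = 22.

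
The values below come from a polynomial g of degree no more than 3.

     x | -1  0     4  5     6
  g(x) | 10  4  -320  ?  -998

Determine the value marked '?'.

-596

The 4 known points determine the degree-3 polynomial uniquely.
Write g(x) = ax^3 + bx^2 + cx + d. Substituting each data point gives a linear system:
  -a + b - c + d = 10
  d = 4
  64a + 16b + 4c + d = -320
  216a + 36b + 6c + d = -998
Solving the system yields a = -4, b = -3, c = -5, d = 4.
So g(x) = -4x^3 - 3x^2 - 5x + 4.
Then g(5) = -596.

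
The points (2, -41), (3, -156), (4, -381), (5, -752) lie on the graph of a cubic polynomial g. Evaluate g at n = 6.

-1305

Forward differences of the values at n = 2, 3, 4, 5:
  g  : -41  -156  -381  -752
  Δ  : -115  -225  -371
  Δ^2: -110  -146
  Δ^3: -36
The third differences are constant, confirming degree 3.
Interpolating (Newton forward form) and evaluating at n = 6 gives g(6) = -1305.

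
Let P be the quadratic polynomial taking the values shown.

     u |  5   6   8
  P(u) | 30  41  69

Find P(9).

86

Write P(u) = au^2 + bu + c. Substituting each data point gives a linear system:
  25a + 5b + c = 30
  36a + 6b + c = 41
  64a + 8b + c = 69
Solving the system yields a = 1, b = 0, c = 5.
So P(u) = u^2 + 5.
Then P(9) = 86.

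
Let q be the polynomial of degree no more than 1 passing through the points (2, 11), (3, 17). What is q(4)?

Write q(s) = as + b. Substituting each data point gives a linear system:
  2a + b = 11
  3a + b = 17
Solving the system yields a = 6, b = -1.
So q(s) = 6s - 1.
Then q(4) = 23.

23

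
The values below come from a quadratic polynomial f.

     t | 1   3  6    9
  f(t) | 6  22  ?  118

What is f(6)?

The 3 known points determine the degree-2 polynomial uniquely.
Write f(t) = at^2 + bt + c. Substituting each data point gives a linear system:
  a + b + c = 6
  9a + 3b + c = 22
  81a + 9b + c = 118
Solving the system yields a = 1, b = 4, c = 1.
So f(t) = t² + 4t + 1.
Then f(6) = 61.

61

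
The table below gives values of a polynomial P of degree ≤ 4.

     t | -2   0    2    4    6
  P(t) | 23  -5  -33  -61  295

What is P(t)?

P(t) = t^4 - 4t^3 - 4t^2 + 2t - 5

Write P(t) = at^4 + bt^3 + ct^2 + dt + e. Substituting each data point gives a linear system:
  16a - 8b + 4c - 2d + e = 23
  e = -5
  16a + 8b + 4c + 2d + e = -33
  256a + 64b + 16c + 4d + e = -61
  1296a + 216b + 36c + 6d + e = 295
Solving the system yields a = 1, b = -4, c = -4, d = 2, e = -5.
So P(t) = t^4 - 4t^3 - 4t^2 + 2t - 5.
Check: P(6) = 295. ✓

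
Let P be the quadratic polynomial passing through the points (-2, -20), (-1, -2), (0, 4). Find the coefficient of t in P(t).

0

Write P(t) = at^2 + bt + c. Substituting each data point gives a linear system:
  4a - 2b + c = -20
  a - b + c = -2
  c = 4
Solving the system yields a = -6, b = 0, c = 4.
So P(t) = -6t^2 + 4.
The coefficient of t is 0.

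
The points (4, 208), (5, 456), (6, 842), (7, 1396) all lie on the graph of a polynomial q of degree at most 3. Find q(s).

Write q(s) = as^3 + bs^2 + cs + d. Substituting each data point gives a linear system:
  64a + 16b + 4c + d = 208
  125a + 25b + 5c + d = 456
  216a + 36b + 6c + d = 842
  343a + 49b + 7c + d = 1396
Solving the system yields a = 5, b = -6, c = -3, d = -4.
So q(s) = 5s^3 - 6s^2 - 3s - 4.
Check: q(6) = 842. ✓

q(s) = 5s^3 - 6s^2 - 3s - 4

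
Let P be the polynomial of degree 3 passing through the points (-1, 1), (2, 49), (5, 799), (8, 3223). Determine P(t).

P(t) = 6t^3 + 3t^2 - 5t - 1

Write P(t) = at^3 + bt^2 + ct + d. Substituting each data point gives a linear system:
  -a + b - c + d = 1
  8a + 4b + 2c + d = 49
  125a + 25b + 5c + d = 799
  512a + 64b + 8c + d = 3223
Solving the system yields a = 6, b = 3, c = -5, d = -1.
So P(t) = 6t^3 + 3t^2 - 5t - 1.
Check: P(8) = 3223. ✓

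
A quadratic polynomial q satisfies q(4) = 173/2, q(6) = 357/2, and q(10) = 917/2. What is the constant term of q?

-3/2

Write q(x) = ax^2 + bx + c. Substituting each data point gives a linear system:
  16a + 4b + c = 173/2
  36a + 6b + c = 357/2
  100a + 10b + c = 917/2
Solving the system yields a = 4, b = 6, c = -3/2.
So q(x) = 4x^2 + 6x - 3/2.
The constant term is -3/2.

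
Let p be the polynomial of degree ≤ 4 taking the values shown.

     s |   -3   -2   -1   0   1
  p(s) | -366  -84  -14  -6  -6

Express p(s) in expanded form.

p(s) = -4s^4 + s^3 + 3s - 6

Using the Lagrange interpolation formula with nodes -3, -2, -1, 0, 1:
  L_0(s) = (s + 2)(s + 1)s(s - 1) / 24
  L_1(s) = (s + 3)(s + 1)s(s - 1) / -6
  L_2(s) = (s + 3)(s + 2)s(s - 1) / 4
  L_3(s) = (s + 3)(s + 2)(s + 1)(s - 1) / -6
  L_4(s) = (s + 3)(s + 2)(s + 1)s / 24
Then p(s) = -366·L_0(s) - 84·L_1(s) - 14·L_2(s) - 6·L_3(s) - 6·L_4(s).
Expanding and collecting terms gives p(s) = -4s⁴ + s³ + 3s - 6.
Check: p(-1) = -14. ✓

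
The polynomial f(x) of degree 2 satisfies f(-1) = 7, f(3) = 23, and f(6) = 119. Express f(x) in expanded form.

f(x) = 4x^2 - 4x - 1

Write f(x) = ax^2 + bx + c. Substituting each data point gives a linear system:
  a - b + c = 7
  9a + 3b + c = 23
  36a + 6b + c = 119
Solving the system yields a = 4, b = -4, c = -1.
So f(x) = 4x^2 - 4x - 1.
Check: f(-1) = 7. ✓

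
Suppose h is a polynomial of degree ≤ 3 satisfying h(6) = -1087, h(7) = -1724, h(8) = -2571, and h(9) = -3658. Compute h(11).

-6672

Write h(s) = as^3 + bs^2 + cs + d. Substituting each data point gives a linear system:
  216a + 36b + 6c + d = -1087
  343a + 49b + 7c + d = -1724
  512a + 64b + 8c + d = -2571
  729a + 81b + 9c + d = -3658
Solving the system yields a = -5, b = 0, c = -2, d = 5.
So h(s) = -5s³ - 2s + 5.
Then h(11) = -6672.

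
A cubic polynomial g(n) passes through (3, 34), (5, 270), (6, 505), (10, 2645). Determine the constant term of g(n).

Write g(n) = an^3 + bn^2 + cn + d. Substituting each data point gives a linear system:
  27a + 9b + 3c + d = 34
  125a + 25b + 5c + d = 270
  216a + 36b + 6c + d = 505
  1000a + 100b + 10c + d = 2645
Solving the system yields a = 3, b = -3, c = -5, d = -5.
So g(n) = 3n^3 - 3n^2 - 5n - 5.
The constant term is -5.

-5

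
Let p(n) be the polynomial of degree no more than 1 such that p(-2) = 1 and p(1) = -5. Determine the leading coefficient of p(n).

Write p(n) = an + b. Substituting each data point gives a linear system:
  -2a + b = 1
  a + b = -5
Solving the system yields a = -2, b = -3.
So p(n) = -2n - 3.
The leading coefficient is -2.

-2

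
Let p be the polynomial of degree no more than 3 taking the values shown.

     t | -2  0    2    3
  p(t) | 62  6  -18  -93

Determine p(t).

p(t) = -5t^3 + 4t^2 + 6

Write p(t) = at^3 + bt^2 + ct + d. Substituting each data point gives a linear system:
  -8a + 4b - 2c + d = 62
  d = 6
  8a + 4b + 2c + d = -18
  27a + 9b + 3c + d = -93
Solving the system yields a = -5, b = 4, c = 0, d = 6.
So p(t) = -5t^3 + 4t^2 + 6.
Check: p(3) = -93. ✓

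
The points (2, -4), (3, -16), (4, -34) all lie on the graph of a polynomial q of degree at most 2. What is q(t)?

q(t) = -3t^2 + 3t + 2

Using the Lagrange interpolation formula with nodes 2, 3, 4:
  L_0(t) = (t - 3)(t - 4) / 2
  L_1(t) = (t - 2)(t - 4) / -1
  L_2(t) = (t - 2)(t - 3) / 2
Then q(t) = -4·L_0(t) - 16·L_1(t) - 34·L_2(t).
Expanding and collecting terms gives q(t) = -3t^2 + 3t + 2.
Check: q(3) = -16. ✓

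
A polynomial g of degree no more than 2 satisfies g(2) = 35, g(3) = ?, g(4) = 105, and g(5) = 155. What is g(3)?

65

The 3 known points determine the degree-2 polynomial uniquely.
Write g(x) = ax^2 + bx + c. Substituting each data point gives a linear system:
  4a + 2b + c = 35
  16a + 4b + c = 105
  25a + 5b + c = 155
Solving the system yields a = 5, b = 5, c = 5.
So g(x) = 5x^2 + 5x + 5.
Then g(3) = 65.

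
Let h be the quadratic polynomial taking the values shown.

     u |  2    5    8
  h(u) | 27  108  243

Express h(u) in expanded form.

h(u) = 3u^2 + 6u + 3

Using the Lagrange interpolation formula with nodes 2, 5, 8:
  L_0(u) = (u - 5)(u - 8) / 18
  L_1(u) = (u - 2)(u - 8) / -9
  L_2(u) = (u - 2)(u - 5) / 18
Then h(u) = 27·L_0(u) + 108·L_1(u) + 243·L_2(u).
Expanding and collecting terms gives h(u) = 3u² + 6u + 3.
Check: h(8) = 243. ✓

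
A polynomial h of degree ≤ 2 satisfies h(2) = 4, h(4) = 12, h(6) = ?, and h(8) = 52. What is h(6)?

28

The 3 known points determine the degree-2 polynomial uniquely.
Write h(n) = an^2 + bn + c. Substituting each data point gives a linear system:
  4a + 2b + c = 4
  16a + 4b + c = 12
  64a + 8b + c = 52
Solving the system yields a = 1, b = -2, c = 4.
So h(n) = n^2 - 2n + 4.
Then h(6) = 28.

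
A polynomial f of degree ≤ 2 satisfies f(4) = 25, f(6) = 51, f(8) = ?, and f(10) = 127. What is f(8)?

The 3 known points determine the degree-2 polynomial uniquely.
Write f(x) = ax^2 + bx + c. Substituting each data point gives a linear system:
  16a + 4b + c = 25
  36a + 6b + c = 51
  100a + 10b + c = 127
Solving the system yields a = 1, b = 3, c = -3.
So f(x) = x^2 + 3x - 3.
Then f(8) = 85.

85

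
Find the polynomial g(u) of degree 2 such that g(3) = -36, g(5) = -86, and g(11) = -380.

g(u) = -3u^2 - u - 6

Write g(u) = au^2 + bu + c. Substituting each data point gives a linear system:
  9a + 3b + c = -36
  25a + 5b + c = -86
  121a + 11b + c = -380
Solving the system yields a = -3, b = -1, c = -6.
So g(u) = -3u^2 - u - 6.
Check: g(3) = -36. ✓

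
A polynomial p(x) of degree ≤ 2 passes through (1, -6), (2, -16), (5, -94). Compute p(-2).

Write p(x) = ax^2 + bx + c. Substituting each data point gives a linear system:
  a + b + c = -6
  4a + 2b + c = -16
  25a + 5b + c = -94
Solving the system yields a = -4, b = 2, c = -4.
So p(x) = -4x^2 + 2x - 4.
Then p(-2) = -24.

-24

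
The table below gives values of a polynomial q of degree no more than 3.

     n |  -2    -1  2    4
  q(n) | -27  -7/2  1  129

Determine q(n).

q(n) = 3n^3 - (5/2)n^2 - 5n - 3

Using the Lagrange interpolation formula with nodes -2, -1, 2, 4:
  L_0(n) = (n + 1)(n - 2)(n - 4) / -24
  L_1(n) = (n + 2)(n - 2)(n - 4) / 15
  L_2(n) = (n + 2)(n + 1)(n - 4) / -24
  L_3(n) = (n + 2)(n + 1)(n - 2) / 60
Then q(n) = -27·L_0(n) - 7/2·L_1(n) + 1·L_2(n) + 129·L_3(n).
Expanding and collecting terms gives q(n) = 3n^3 - (5/2)n^2 - 5n - 3.
Check: q(-1) = -7/2. ✓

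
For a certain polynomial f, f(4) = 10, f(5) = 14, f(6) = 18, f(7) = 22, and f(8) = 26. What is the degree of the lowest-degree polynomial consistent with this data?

1

Forward differences of the values at u = 4, 5, 6, 7, 8:
  f  : 10  14  18  22  26
  Δ  : 4  4  4  4
  Δ^2: 0  0  0
  Δ^3: 0  0
  Δ^4: 0
The first differences are constant (4) and nonzero, while all higher differences vanish, so the minimal degree is 1.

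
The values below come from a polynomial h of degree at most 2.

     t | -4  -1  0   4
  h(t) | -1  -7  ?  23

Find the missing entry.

The 3 known points determine the degree-2 polynomial uniquely.
Write h(t) = at^2 + bt + c. Substituting each data point gives a linear system:
  16a - 4b + c = -1
  a - b + c = -7
  16a + 4b + c = 23
Solving the system yields a = 1, b = 3, c = -5.
So h(t) = t² + 3t - 5.
Then h(0) = -5.

-5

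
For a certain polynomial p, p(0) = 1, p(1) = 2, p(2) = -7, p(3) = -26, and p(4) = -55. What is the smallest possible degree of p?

2

Forward differences of the values at u = 0, 1, 2, 3, 4:
  p  : 1  2  -7  -26  -55
  Δ  : 1  -9  -19  -29
  Δ^2: -10  -10  -10
  Δ^3: 0  0
  Δ^4: 0
The second differences are constant (-10) and nonzero, while all higher differences vanish, so the minimal degree is 2.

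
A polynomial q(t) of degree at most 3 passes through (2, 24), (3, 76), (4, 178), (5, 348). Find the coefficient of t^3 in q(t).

3

Write q(t) = at^3 + bt^2 + ct + d. Substituting each data point gives a linear system:
  8a + 4b + 2c + d = 24
  27a + 9b + 3c + d = 76
  64a + 16b + 4c + d = 178
  125a + 25b + 5c + d = 348
Solving the system yields a = 3, b = -2, c = 5, d = -2.
So q(t) = 3t³ - 2t² + 5t - 2.
The leading coefficient is 3.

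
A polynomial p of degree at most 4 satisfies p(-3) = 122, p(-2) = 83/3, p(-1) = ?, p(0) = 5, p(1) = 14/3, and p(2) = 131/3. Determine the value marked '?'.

On equispaced nodes a degree-4 polynomial has vanishing fifth forward difference, so
  - p(-3) + 5·p(-2) - 10·p(-1) + 10·p(0) - 5·p(1) + p(2) = 0.
Substituting the known values and solving for p(-1):
  -10·p(-1) = -260/3
  p(-1) = 26/3.

26/3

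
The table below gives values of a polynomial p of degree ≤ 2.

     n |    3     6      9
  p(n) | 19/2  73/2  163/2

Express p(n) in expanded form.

p(n) = n^2 + 1/2

Write p(n) = an^2 + bn + c. Substituting each data point gives a linear system:
  9a + 3b + c = 19/2
  36a + 6b + c = 73/2
  81a + 9b + c = 163/2
Solving the system yields a = 1, b = 0, c = 1/2.
So p(n) = n² + 1/2.
Check: p(3) = 19/2. ✓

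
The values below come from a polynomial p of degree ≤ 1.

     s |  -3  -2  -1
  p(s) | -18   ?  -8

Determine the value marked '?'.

On equispaced nodes a degree-1 polynomial has vanishing second forward difference, so
  p(-3) - 2·p(-2) + p(-1) = 0.
Substituting the known values and solving for p(-2):
  -2·p(-2) = 26
  p(-2) = -13.

-13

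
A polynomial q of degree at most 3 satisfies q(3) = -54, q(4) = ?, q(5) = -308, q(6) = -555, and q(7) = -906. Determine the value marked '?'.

On equispaced nodes a degree-3 polynomial has vanishing fourth forward difference, so
  q(3) - 4·q(4) + 6·q(5) - 4·q(6) + q(7) = 0.
Substituting the known values and solving for q(4):
  -4·q(4) = 588
  q(4) = -147.

-147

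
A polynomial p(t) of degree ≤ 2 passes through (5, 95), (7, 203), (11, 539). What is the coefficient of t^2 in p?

Write p(t) = at^2 + bt + c. Substituting each data point gives a linear system:
  25a + 5b + c = 95
  49a + 7b + c = 203
  121a + 11b + c = 539
Solving the system yields a = 5, b = -6, c = 0.
So p(t) = 5t^2 - 6t.
The leading coefficient is 5.

5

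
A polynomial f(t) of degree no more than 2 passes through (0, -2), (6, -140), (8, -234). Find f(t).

Write f(t) = at^2 + bt + c. Substituting each data point gives a linear system:
  c = -2
  36a + 6b + c = -140
  64a + 8b + c = -234
Solving the system yields a = -3, b = -5, c = -2.
So f(t) = -3t^2 - 5t - 2.
Check: f(8) = -234. ✓

f(t) = -3t^2 - 5t - 2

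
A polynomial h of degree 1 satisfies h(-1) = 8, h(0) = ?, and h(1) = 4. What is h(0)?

6

On equispaced nodes a degree-1 polynomial has vanishing second forward difference, so
  h(-1) - 2·h(0) + h(1) = 0.
Substituting the known values and solving for h(0):
  -2·h(0) = -12
  h(0) = 6.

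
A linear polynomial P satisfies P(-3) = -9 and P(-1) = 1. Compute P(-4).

Write P(t) = at + b. Substituting each data point gives a linear system:
  -3a + b = -9
  -a + b = 1
Solving the system yields a = 5, b = 6.
So P(t) = 5t + 6.
Then P(-4) = -14.

-14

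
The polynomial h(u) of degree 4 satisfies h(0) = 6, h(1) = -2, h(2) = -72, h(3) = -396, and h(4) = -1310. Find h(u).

Using the Lagrange interpolation formula with nodes 0, 1, 2, 3, 4:
  L_0(u) = (u - 1)(u - 2)(u - 3)(u - 4) / 24
  L_1(u) = u(u - 2)(u - 3)(u - 4) / -6
  L_2(u) = u(u - 1)(u - 3)(u - 4) / 4
  L_3(u) = u(u - 1)(u - 2)(u - 4) / -6
  L_4(u) = u(u - 1)(u - 2)(u - 3) / 24
Then h(u) = 6·L_0(u) - 2·L_1(u) - 72·L_2(u) - 396·L_3(u) - 1310·L_4(u).
Expanding and collecting terms gives h(u) = -6u^4 + 4u^3 - u^2 - 5u + 6.
Check: h(4) = -1310. ✓

h(u) = -6u^4 + 4u^3 - u^2 - 5u + 6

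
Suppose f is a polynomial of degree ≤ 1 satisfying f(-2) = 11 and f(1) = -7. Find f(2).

-13

Using the Lagrange interpolation formula with nodes -2, 1:
  L_0(u) = (u - 1) / -3
  L_1(u) = (u + 2) / 3
Then f(u) = 11·L_0(u) - 7·L_1(u).
Expanding and collecting terms gives f(u) = -6u - 1.
Evaluating at u = 2: f(2) = -13.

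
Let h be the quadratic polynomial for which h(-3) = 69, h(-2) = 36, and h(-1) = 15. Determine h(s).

h(s) = 6s^2 - 3s + 6

Using the Lagrange interpolation formula with nodes -3, -2, -1:
  L_0(s) = (s + 2)(s + 1) / 2
  L_1(s) = (s + 3)(s + 1) / -1
  L_2(s) = (s + 3)(s + 2) / 2
Then h(s) = 69·L_0(s) + 36·L_1(s) + 15·L_2(s).
Expanding and collecting terms gives h(s) = 6s^2 - 3s + 6.
Check: h(-3) = 69. ✓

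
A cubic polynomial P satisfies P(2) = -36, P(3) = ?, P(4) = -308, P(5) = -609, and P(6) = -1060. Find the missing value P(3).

-127

The 4 known points determine the degree-3 polynomial uniquely.
Write P(u) = au^3 + bu^2 + cu + d. Substituting each data point gives a linear system:
  8a + 4b + 2c + d = -36
  64a + 16b + 4c + d = -308
  125a + 25b + 5c + d = -609
  216a + 36b + 6c + d = -1060
Solving the system yields a = -5, b = 0, c = 4, d = -4.
So P(u) = -5u^3 + 4u - 4.
Then P(3) = -127.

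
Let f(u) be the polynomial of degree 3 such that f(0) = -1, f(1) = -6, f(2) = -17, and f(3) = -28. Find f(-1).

-8

Forward differences of the values at u = 0, 1, 2, 3:
  f  : -1  -6  -17  -28
  Δ  : -5  -11  -11
  Δ^2: -6  0
  Δ^3: 6
The third differences are constant, confirming degree 3.
Interpolating (Newton forward form) and evaluating at u = -1 gives f(-1) = -8.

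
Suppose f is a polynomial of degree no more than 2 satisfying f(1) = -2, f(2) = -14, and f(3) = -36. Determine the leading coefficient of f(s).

Write f(s) = as^2 + bs + c. Substituting each data point gives a linear system:
  a + b + c = -2
  4a + 2b + c = -14
  9a + 3b + c = -36
Solving the system yields a = -5, b = 3, c = 0.
So f(s) = -5s^2 + 3s.
The leading coefficient is -5.

-5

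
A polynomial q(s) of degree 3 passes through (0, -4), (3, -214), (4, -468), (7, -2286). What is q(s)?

Using the Lagrange interpolation formula with nodes 0, 3, 4, 7:
  L_0(s) = (s - 3)(s - 4)(s - 7) / -84
  L_1(s) = s(s - 4)(s - 7) / 12
  L_2(s) = s(s - 3)(s - 7) / -12
  L_3(s) = s(s - 3)(s - 4) / 84
Then q(s) = -4·L_0(s) - 214·L_1(s) - 468·L_2(s) - 2286·L_3(s).
Expanding and collecting terms gives q(s) = -6s^3 - 4s^2 - 4s - 4.
Check: q(7) = -2286. ✓

q(s) = -6s^3 - 4s^2 - 4s - 4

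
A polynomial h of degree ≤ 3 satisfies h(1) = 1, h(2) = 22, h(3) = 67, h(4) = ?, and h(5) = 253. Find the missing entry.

142

On equispaced nodes a degree-3 polynomial has vanishing fourth forward difference, so
  h(1) - 4·h(2) + 6·h(3) - 4·h(4) + h(5) = 0.
Substituting the known values and solving for h(4):
  -4·h(4) = -568
  h(4) = 142.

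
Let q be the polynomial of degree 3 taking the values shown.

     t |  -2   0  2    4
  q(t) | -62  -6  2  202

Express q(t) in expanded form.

Using the Lagrange interpolation formula with nodes -2, 0, 2, 4:
  L_0(t) = t(t - 2)(t - 4) / -48
  L_1(t) = (t + 2)(t - 2)(t - 4) / 16
  L_2(t) = (t + 2)t(t - 4) / -16
  L_3(t) = (t + 2)t(t - 2) / 48
Then q(t) = -62·L_0(t) - 6·L_1(t) + 2·L_2(t) + 202·L_3(t).
Expanding and collecting terms gives q(t) = 5t³ - 6t² - 4t - 6.
Check: q(4) = 202. ✓

q(t) = 5t^3 - 6t^2 - 4t - 6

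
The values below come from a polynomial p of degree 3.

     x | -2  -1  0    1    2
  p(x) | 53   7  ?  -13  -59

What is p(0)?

On equispaced nodes a degree-3 polynomial has vanishing fourth forward difference, so
  p(-2) - 4·p(-1) + 6·p(0) - 4·p(1) + p(2) = 0.
Substituting the known values and solving for p(0):
  6·p(0) = -18
  p(0) = -3.

-3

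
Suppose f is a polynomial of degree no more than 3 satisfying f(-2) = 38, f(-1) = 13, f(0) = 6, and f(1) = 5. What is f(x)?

Write f(x) = ax^3 + bx^2 + cx + d. Substituting each data point gives a linear system:
  -8a + 4b - 2c + d = 38
  -a + b - c + d = 13
  d = 6
  a + b + c + d = 5
Solving the system yields a = -2, b = 3, c = -2, d = 6.
So f(x) = -2x^3 + 3x^2 - 2x + 6.
Check: f(-1) = 13. ✓

f(x) = -2x^3 + 3x^2 - 2x + 6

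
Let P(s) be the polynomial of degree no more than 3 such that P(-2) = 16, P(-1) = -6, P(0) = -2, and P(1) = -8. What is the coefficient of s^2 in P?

-5

Write P(s) = as^3 + bs^2 + cs + d. Substituting each data point gives a linear system:
  -8a + 4b - 2c + d = 16
  -a + b - c + d = -6
  d = -2
  a + b + c + d = -8
Solving the system yields a = -6, b = -5, c = 5, d = -2.
So P(s) = -6s³ - 5s² + 5s - 2.
The coefficient of s^2 is -5.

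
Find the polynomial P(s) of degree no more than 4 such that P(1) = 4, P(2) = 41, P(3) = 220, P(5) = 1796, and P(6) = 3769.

P(s) = 3s^4 - 4s^2 + 4s + 1

Write P(s) = as^4 + bs^3 + cs^2 + ds + e. Substituting each data point gives a linear system:
  a + b + c + d + e = 4
  16a + 8b + 4c + 2d + e = 41
  81a + 27b + 9c + 3d + e = 220
  625a + 125b + 25c + 5d + e = 1796
  1296a + 216b + 36c + 6d + e = 3769
Solving the system yields a = 3, b = 0, c = -4, d = 4, e = 1.
So P(s) = 3s⁴ - 4s² + 4s + 1.
Check: P(6) = 3769. ✓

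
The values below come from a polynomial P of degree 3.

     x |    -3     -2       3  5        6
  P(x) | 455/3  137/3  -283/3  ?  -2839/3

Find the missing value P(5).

The 4 known points determine the degree-3 polynomial uniquely.
Write P(x) = ax^3 + bx^2 + cx + d. Substituting each data point gives a linear system:
  -27a + 9b - 3c + d = 455/3
  -8a + 4b - 2c + d = 137/3
  27a + 9b + 3c + d = -283/3
  216a + 36b + 6c + d = -2839/3
Solving the system yields a = -5, b = 3, c = 4, d = 5/3.
So P(x) = -5x^3 + 3x^2 + 4x + 5/3.
Then P(5) = -1585/3.

-1585/3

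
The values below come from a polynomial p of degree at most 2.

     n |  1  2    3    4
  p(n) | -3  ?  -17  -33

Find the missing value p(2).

On equispaced nodes a degree-2 polynomial has vanishing third forward difference, so
  - p(1) + 3·p(2) - 3·p(3) + p(4) = 0.
Substituting the known values and solving for p(2):
  3·p(2) = -21
  p(2) = -7.

-7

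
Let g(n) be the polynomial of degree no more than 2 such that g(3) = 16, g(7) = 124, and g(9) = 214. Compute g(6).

Using the Lagrange interpolation formula with nodes 3, 7, 9:
  L_0(n) = (n - 7)(n - 9) / 24
  L_1(n) = (n - 3)(n - 9) / -8
  L_2(n) = (n - 3)(n - 7) / 12
Then g(n) = 16·L_0(n) + 124·L_1(n) + 214·L_2(n).
Expanding and collecting terms gives g(n) = 3n^2 - 3n - 2.
Evaluating at n = 6: g(6) = 88.

88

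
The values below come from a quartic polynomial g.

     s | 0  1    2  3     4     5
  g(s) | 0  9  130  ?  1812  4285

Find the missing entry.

The 5 known points determine the degree-4 polynomial uniquely.
Write g(s) = as^4 + bs^3 + cs^2 + ds + e. Substituting each data point gives a linear system:
  e = 0
  a + b + c + d + e = 9
  16a + 8b + 4c + 2d + e = 130
  256a + 64b + 16c + 4d + e = 1812
  625a + 125b + 25c + 5d + e = 4285
Solving the system yields a = 6, b = 4, c = 2, d = -3, e = 0.
So g(s) = 6s^4 + 4s^3 + 2s^2 - 3s.
Then g(3) = 603.

603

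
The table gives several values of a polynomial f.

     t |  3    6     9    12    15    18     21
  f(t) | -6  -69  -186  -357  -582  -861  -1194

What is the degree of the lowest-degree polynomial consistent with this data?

2

Forward differences of the values at t = 3, 6, 9, 12, 15, 18, 21:
  f  : -6  -69  -186  -357  -582  -861  -1194
  Δ  : -63  -117  -171  -225  -279  -333
  Δ^2: -54  -54  -54  -54  -54
  Δ^3: 0  0  0  0
  Δ^4: 0  0  0
  Δ^5: 0  0
  Δ^6: 0
The second differences are constant (-54) and nonzero, while all higher differences vanish, so the minimal degree is 2.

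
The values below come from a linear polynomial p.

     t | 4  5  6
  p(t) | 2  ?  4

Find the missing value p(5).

3

On equispaced nodes a degree-1 polynomial has vanishing second forward difference, so
  p(4) - 2·p(5) + p(6) = 0.
Substituting the known values and solving for p(5):
  -2·p(5) = -6
  p(5) = 3.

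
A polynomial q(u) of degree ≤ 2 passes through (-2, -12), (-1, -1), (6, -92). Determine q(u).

Using the Lagrange interpolation formula with nodes -2, -1, 6:
  L_0(u) = (u + 1)(u - 6) / 8
  L_1(u) = (u + 2)(u - 6) / -7
  L_2(u) = (u + 2)(u + 1) / 56
Then q(u) = -12·L_0(u) - 1·L_1(u) - 92·L_2(u).
Expanding and collecting terms gives q(u) = -3u^2 + 2u + 4.
Check: q(6) = -92. ✓

q(u) = -3u^2 + 2u + 4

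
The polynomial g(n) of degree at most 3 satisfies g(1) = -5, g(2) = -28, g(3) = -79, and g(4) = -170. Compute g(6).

-520

Using the Lagrange interpolation formula with nodes 1, 2, 3, 4:
  L_0(n) = (n - 2)(n - 3)(n - 4) / -6
  L_1(n) = (n - 1)(n - 3)(n - 4) / 2
  L_2(n) = (n - 1)(n - 2)(n - 4) / -2
  L_3(n) = (n - 1)(n - 2)(n - 3) / 6
Then g(n) = -5·L_0(n) - 28·L_1(n) - 79·L_2(n) - 170·L_3(n).
Expanding and collecting terms gives g(n) = -2n^3 - 2n^2 - 3n + 2.
Evaluating at n = 6: g(6) = -520.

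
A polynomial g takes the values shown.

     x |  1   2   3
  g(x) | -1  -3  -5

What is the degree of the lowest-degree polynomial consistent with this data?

Forward differences of the values at x = 1, 2, 3:
  g  : -1  -3  -5
  Δ  : -2  -2
  Δ^2: 0
The first differences are constant (-2) and nonzero, while all higher differences vanish, so the minimal degree is 1.

1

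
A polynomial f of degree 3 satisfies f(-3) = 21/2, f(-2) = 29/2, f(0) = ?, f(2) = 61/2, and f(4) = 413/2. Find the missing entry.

-3/2

The 4 known points determine the degree-3 polynomial uniquely.
Write f(x) = ax^3 + bx^2 + cx + d. Substituting each data point gives a linear system:
  -27a + 9b - 3c + d = 21/2
  -8a + 4b - 2c + d = 29/2
  8a + 4b + 2c + d = 61/2
  64a + 16b + 4c + d = 413/2
Solving the system yields a = 2, b = 6, c = -4, d = -3/2.
So f(x) = 2x^3 + 6x^2 - 4x - 3/2.
Then f(0) = -3/2.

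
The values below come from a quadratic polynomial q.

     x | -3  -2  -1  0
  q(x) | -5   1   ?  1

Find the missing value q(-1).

On equispaced nodes a degree-2 polynomial has vanishing third forward difference, so
  - q(-3) + 3·q(-2) - 3·q(-1) + q(0) = 0.
Substituting the known values and solving for q(-1):
  -3·q(-1) = -9
  q(-1) = 3.

3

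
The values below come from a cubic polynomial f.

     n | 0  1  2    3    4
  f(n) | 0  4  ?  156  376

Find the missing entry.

44

The 4 known points determine the degree-3 polynomial uniquely.
Write f(n) = an^3 + bn^2 + cn + d. Substituting each data point gives a linear system:
  d = 0
  a + b + c + d = 4
  27a + 9b + 3c + d = 156
  64a + 16b + 4c + d = 376
Solving the system yields a = 6, b = 0, c = -2, d = 0.
So f(n) = 6n^3 - 2n.
Then f(2) = 44.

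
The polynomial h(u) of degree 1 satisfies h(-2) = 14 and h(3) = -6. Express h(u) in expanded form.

h(u) = -4u + 6

Write h(u) = au + b. Substituting each data point gives a linear system:
  -2a + b = 14
  3a + b = -6
Solving the system yields a = -4, b = 6.
So h(u) = -4u + 6.
Check: h(3) = -6. ✓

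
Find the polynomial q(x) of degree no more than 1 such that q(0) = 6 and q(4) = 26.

q(x) = 5x + 6

Write q(x) = ax + b. Substituting each data point gives a linear system:
  b = 6
  4a + b = 26
Solving the system yields a = 5, b = 6.
So q(x) = 5x + 6.
Check: q(0) = 6. ✓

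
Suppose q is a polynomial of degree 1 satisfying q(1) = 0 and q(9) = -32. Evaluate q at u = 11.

Using the Lagrange interpolation formula with nodes 1, 9:
  L_0(u) = (u - 9) / -8
  L_1(u) = (u - 1) / 8
Then q(u) = 0·L_0(u) - 32·L_1(u).
Expanding and collecting terms gives q(u) = -4u + 4.
Evaluating at u = 11: q(11) = -40.

-40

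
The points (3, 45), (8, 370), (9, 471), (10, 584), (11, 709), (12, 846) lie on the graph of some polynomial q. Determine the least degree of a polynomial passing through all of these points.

Divided differences on the nodes 3, 8, 9, 10, 11, 12:
  order 0: 45  370  471  584  709  846
  order 1: 65  101  113  125  137
  order 2: 6  6  6  6
  order 3: 0  0  0
  order 4: 0  0
  order 5: 0
The order-2 divided differences are all 6 (nonzero) and every higher order vanishes, so the data lies on a polynomial of degree exactly 2.

2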